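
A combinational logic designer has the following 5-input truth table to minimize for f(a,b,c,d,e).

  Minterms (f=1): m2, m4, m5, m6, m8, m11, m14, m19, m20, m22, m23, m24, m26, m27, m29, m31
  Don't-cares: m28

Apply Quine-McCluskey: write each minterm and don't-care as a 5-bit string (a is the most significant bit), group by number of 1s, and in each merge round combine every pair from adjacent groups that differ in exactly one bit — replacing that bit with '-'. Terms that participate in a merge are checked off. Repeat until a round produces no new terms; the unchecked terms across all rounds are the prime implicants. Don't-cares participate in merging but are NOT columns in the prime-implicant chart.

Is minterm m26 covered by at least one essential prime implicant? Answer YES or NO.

NO

Round 0: 00010✓ 00100✓ 00101✓ 00110✓ 01000✓ 01011✓ 01110✓ 10011✓ 10100✓ 10110✓ 10111✓ 11000✓ 11010✓ 11011✓ 11100✓ 11101✓ 11111✓
Round 1: -0100✓ -0110✓ -1000 -1011 0-110 00-10 001-0✓ 0010- 1-011✓ 1-100 1-111✓ 10-11✓ 101-0✓ 1011- 11-00 11-11✓ 110-0 1101- 111-1 1110-
Round 2: -01-0 1--11
PIs = {-01-0, -1000, -1011, 0-110, 00-10, 0010-, 1--11, 1-100, 1011-, 11-00, 110-0, 1101-, 111-1, 1110-}
Coverage chart:
  m2: 00-10 ←essential
  m4: -01-0,0010-
  m5: 0010- ←essential
  m6: -01-0,0-110,00-10
  m8: -1000 ←essential
  m11: -1011 ←essential
  m14: 0-110 ←essential
  m19: 1--11 ←essential
  m20: -01-0,1-100
  m22: -01-0,1011-
  m23: 1--11,1011-
  m24: -1000,11-00,110-0
  m26: 110-0,1101-
  m27: -1011,1--11,1101-
  m29: 111-1,1110-
  m31: 1--11,111-1
Essential: -1000, -1011, 0-110, 00-10, 0010-, 1--11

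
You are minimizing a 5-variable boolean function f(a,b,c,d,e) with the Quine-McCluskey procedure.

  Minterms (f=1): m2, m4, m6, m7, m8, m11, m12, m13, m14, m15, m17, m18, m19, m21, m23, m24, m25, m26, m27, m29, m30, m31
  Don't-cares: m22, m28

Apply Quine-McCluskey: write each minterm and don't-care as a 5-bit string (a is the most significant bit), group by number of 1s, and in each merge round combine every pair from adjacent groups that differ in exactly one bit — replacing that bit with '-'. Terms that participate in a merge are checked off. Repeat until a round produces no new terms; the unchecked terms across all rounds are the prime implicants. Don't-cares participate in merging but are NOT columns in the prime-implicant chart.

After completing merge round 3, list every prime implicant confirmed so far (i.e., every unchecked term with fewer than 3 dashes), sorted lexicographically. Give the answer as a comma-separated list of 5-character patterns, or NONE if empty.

size-2^0 implicants → 00010(✓)  00100(✓)  00110(✓)  00111(✓)  01000(✓)  01011(✓)  01100(✓)  01101(✓)  01110(✓)  01111(✓)  10001(✓)  10010(✓)  10011(✓)  10101(✓)  10110(✓)  10111(✓)  11000(✓)  11001(✓)  11010(✓)  11011(✓)  11100(✓)  11101(✓)  11110(✓)  11111(✓)
size-2^1 implicants → -0010(✓)  -0110(✓)  -0111(✓)  -1000(✓)  -1011(✓)  -1100(✓)  -1101(✓)  -1110(✓)  -1111(✓)  0-100(✓)  0-110(✓)  0-111(✓)  00-10(✓)  001-0(✓)  0011-(✓)  01-00(✓)  01-11(✓)  011-0(✓)  011-1(✓)  0110-(✓)  0111-(✓)  1-001(✓)  1-010(✓)  1-011(✓)  1-101(✓)  1-110(✓)  1-111(✓)  10-01(✓)  10-10(✓)  10-11(✓)  100-1(✓)  1001-(✓)  101-1(✓)  1011-(✓)  11-00(✓)  11-01(✓)  11-10(✓)  11-11(✓)  110-0(✓)  110-1(✓)  1100-(✓)  1101-(✓)  111-0(✓)  111-1(✓)  1110-(✓)  1111-(✓)
size-2^2 implicants → --110(✓)  --111(✓)  -0-10  -011-(✓)  -1-00  -1-11  -11-0(✓)  -11-1(✓)  -110-(✓)  -111-(✓)  0-1-0  0-11-(✓)  011--(✓)  1--01(✓)  1--10(✓)  1--11(✓)  1-0-1(✓)  1-01-(✓)  1-1-1(✓)  1-11-(✓)  10--1(✓)  10-1-(✓)  11--0(✓)  11--1(✓)  11-0-(✓)  11-1-(✓)  110--(✓)  111--(✓)
size-2^3 implicants → --11-  -11--  1---1  1--1-  11---
Unchecked terms (primes): --11-, -0-10, -1-00, -1-11, -11--, 0-1-0, 1---1, 1--1-, 11---

-0-10, -1-00, -1-11, 0-1-0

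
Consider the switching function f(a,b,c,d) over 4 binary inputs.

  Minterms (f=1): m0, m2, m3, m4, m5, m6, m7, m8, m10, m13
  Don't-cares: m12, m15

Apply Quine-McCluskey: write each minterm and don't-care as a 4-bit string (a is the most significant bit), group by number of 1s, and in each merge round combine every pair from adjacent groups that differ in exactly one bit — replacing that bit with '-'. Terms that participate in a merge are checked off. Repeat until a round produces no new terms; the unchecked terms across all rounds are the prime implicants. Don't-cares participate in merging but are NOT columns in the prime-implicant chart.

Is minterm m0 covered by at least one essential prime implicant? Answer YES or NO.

[col 0] 0000*, 0010*, 0011*, 0100*, 0101*, 0110*, 0111*, 1000*, 1010*, 1100*, 1101*, 1111*
[col 1] -000*, -010*, -100*, -101*, -111*, 0-00*, 0-10*, 0-11*, 00-0*, 001-*, 01-0*, 01-1*, 010-*, 011-*, 1-00*, 10-0*, 11-1*, 110-*
[col 2] --00, -0-0, -1-1, -10-, 0--0, 0-1-, 01--
Prime implicants: --00, -0-0, -1-1, -10-, 0--0, 0-1-, 01--
PI chart (minterm → PIs covering it):
  0 | --00,-0-0,0--0
  2 | -0-0,0--0,0-1-
  3 | 0-1-  (sole → essential)
  4 | --00,-10-,0--0,01--
  5 | -1-1,-10-,01--
  6 | 0--0,0-1-,01--
  7 | -1-1,0-1-,01--
  8 | --00,-0-0
  10 | -0-0  (sole → essential)
  13 | -1-1,-10-
Essential prime implicants: -0-0, 0-1-

YES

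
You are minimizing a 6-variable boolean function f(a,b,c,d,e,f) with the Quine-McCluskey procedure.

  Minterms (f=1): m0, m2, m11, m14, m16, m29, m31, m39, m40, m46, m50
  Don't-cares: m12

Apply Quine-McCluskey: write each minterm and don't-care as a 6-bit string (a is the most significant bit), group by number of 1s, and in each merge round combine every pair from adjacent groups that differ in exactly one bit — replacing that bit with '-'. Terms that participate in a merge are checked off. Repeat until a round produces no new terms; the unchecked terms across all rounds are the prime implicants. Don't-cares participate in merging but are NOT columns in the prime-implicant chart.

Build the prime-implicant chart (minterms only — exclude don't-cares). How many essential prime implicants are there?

Round 0: 000000✓ 000010✓ 001011 001100✓ 001110✓ 010000✓ 011101✓ 011111✓ 100111 101000 101110✓ 110010
Round 1: -01110 0-0000 0000-0 0011-0 0111-1
PIs = {-01110, 0-0000, 0000-0, 001011, 0011-0, 0111-1, 100111, 101000, 110010}
Coverage chart:
  m0: 0-0000,0000-0
  m2: 0000-0 ←essential
  m11: 001011 ←essential
  m14: -01110,0011-0
  m16: 0-0000 ←essential
  m29: 0111-1 ←essential
  m31: 0111-1 ←essential
  m39: 100111 ←essential
  m40: 101000 ←essential
  m46: -01110 ←essential
  m50: 110010 ←essential
Essential: -01110, 0-0000, 0000-0, 001011, 0111-1, 100111, 101000, 110010

8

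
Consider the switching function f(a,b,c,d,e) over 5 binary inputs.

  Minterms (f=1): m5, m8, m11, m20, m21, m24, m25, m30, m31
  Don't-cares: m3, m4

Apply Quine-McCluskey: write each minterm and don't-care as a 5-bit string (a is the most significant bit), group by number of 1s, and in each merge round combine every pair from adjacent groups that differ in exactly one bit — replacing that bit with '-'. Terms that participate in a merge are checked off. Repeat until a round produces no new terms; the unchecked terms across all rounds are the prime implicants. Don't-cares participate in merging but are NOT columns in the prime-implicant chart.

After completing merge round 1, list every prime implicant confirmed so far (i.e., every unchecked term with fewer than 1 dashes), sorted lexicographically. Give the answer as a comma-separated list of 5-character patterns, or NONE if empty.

NONE

Round 0: 00011✓ 00100✓ 00101✓ 01000✓ 01011✓ 10100✓ 10101✓ 11000✓ 11001✓ 11110✓ 11111✓
Round 1: -0100✓ -0101✓ -1000 0-011 0010-✓ 1010-✓ 1100- 1111-
Round 2: -010-
PIs = {-010-, -1000, 0-011, 1100-, 1111-}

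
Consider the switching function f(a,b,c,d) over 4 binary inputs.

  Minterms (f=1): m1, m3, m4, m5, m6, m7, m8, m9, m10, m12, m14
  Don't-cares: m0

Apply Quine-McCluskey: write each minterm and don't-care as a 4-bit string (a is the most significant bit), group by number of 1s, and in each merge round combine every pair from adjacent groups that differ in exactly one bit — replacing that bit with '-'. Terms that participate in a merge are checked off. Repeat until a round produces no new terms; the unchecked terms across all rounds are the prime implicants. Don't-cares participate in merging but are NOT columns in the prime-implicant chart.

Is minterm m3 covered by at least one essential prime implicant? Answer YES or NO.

YES

size-2^0 implicants → 0000(✓)  0001(✓)  0011(✓)  0100(✓)  0101(✓)  0110(✓)  0111(✓)  1000(✓)  1001(✓)  1010(✓)  1100(✓)  1110(✓)
size-2^1 implicants → -000(✓)  -001(✓)  -100(✓)  -110(✓)  0-00(✓)  0-01(✓)  0-11(✓)  00-1(✓)  000-(✓)  01-0(✓)  01-1(✓)  010-(✓)  011-(✓)  1-00(✓)  1-10(✓)  10-0(✓)  100-(✓)  11-0(✓)
size-2^2 implicants → --00  -00-  -1-0  0--1  0-0-  01--  1--0
Unchecked terms (primes): --00, -00-, -1-0, 0--1, 0-0-, 01--, 1--0
Minterm coverage:
  m1 ⊆ -00-,0--1,0-0-
  m3 ⊆ 0--1 [E]
  m4 ⊆ --00,-1-0,0-0-,01--
  m5 ⊆ 0--1,0-0-,01--
  m6 ⊆ -1-0,01--
  m7 ⊆ 0--1,01--
  m8 ⊆ --00,-00-,1--0
  m9 ⊆ -00- [E]
  m10 ⊆ 1--0 [E]
  m12 ⊆ --00,-1-0,1--0
  m14 ⊆ -1-0,1--0
E = {-00-, 0--1, 1--0}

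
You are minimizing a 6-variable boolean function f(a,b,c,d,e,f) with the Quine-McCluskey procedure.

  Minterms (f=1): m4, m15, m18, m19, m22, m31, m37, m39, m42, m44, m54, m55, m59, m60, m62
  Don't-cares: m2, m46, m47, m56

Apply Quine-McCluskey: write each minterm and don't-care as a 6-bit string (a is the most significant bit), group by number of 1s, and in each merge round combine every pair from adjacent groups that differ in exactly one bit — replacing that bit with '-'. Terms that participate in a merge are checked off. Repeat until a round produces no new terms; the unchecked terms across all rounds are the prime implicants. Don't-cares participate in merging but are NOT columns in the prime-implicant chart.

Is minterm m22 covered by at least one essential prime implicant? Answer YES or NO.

NO

size-2^0 implicants → 000010(✓)  000100  001111(✓)  010010(✓)  010011(✓)  010110(✓)  011111(✓)  100101(✓)  100111(✓)  101010(✓)  101100(✓)  101110(✓)  101111(✓)  110110(✓)  110111(✓)  111000(✓)  111011  111100(✓)  111110(✓)
size-2^1 implicants → -01111  -10110  0-0010  0-1111  010-10  01001-  1-0111  1-1100(✓)  1-1110(✓)  10-111  1001-1  101-10  1011-0(✓)  10111-  11-110  11011-  111-00  1111-0(✓)
size-2^2 implicants → 1-11-0
Unchecked terms (primes): -01111, -10110, 0-0010, 0-1111, 000100, 010-10, 01001-, 1-0111, 1-11-0, 10-111, 1001-1, 101-10, 10111-, 11-110, 11011-, 111-00, 111011
Minterm coverage:
  m4 ⊆ 000100 [E]
  m15 ⊆ -01111,0-1111
  m18 ⊆ 0-0010,010-10,01001-
  m19 ⊆ 01001- [E]
  m22 ⊆ -10110,010-10
  m31 ⊆ 0-1111 [E]
  m37 ⊆ 1001-1 [E]
  m39 ⊆ 1-0111,10-111,1001-1
  m42 ⊆ 101-10 [E]
  m44 ⊆ 1-11-0 [E]
  m54 ⊆ -10110,11-110,11011-
  m55 ⊆ 1-0111,11011-
  m59 ⊆ 111011 [E]
  m60 ⊆ 1-11-0,111-00
  m62 ⊆ 1-11-0,11-110
E = {0-1111, 000100, 01001-, 1-11-0, 1001-1, 101-10, 111011}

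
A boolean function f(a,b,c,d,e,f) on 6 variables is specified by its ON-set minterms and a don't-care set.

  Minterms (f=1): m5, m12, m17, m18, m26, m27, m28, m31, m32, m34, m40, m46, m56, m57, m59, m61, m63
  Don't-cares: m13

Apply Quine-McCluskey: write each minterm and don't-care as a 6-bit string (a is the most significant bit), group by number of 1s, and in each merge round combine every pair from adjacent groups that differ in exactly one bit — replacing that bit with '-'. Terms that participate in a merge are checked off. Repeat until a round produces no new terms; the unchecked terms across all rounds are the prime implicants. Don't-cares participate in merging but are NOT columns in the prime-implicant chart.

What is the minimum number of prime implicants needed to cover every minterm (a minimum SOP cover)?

9

size-2^0 implicants → 000101(✓)  001100(✓)  001101(✓)  010001  010010(✓)  011010(✓)  011011(✓)  011100(✓)  011111(✓)  100000(✓)  100010(✓)  101000(✓)  101110  111000(✓)  111001(✓)  111011(✓)  111101(✓)  111111(✓)
size-2^1 implicants → -11011(✓)  -11111(✓)  0-1100  00-101  00110-  01-010  011-11(✓)  01101-  1-1000  10-000  1000-0  111-01(✓)  111-11(✓)  1110-1(✓)  11100-  1111-1(✓)
size-2^2 implicants → -11-11  111--1
Unchecked terms (primes): -11-11, 0-1100, 00-101, 00110-, 01-010, 010001, 01101-, 1-1000, 10-000, 1000-0, 101110, 111--1, 11100-
Minterm coverage:
  m5 ⊆ 00-101 [E]
  m12 ⊆ 0-1100,00110-
  m17 ⊆ 010001 [E]
  m18 ⊆ 01-010 [E]
  m26 ⊆ 01-010,01101-
  m27 ⊆ -11-11,01101-
  m28 ⊆ 0-1100 [E]
  m31 ⊆ -11-11 [E]
  m32 ⊆ 10-000,1000-0
  m34 ⊆ 1000-0 [E]
  m40 ⊆ 1-1000,10-000
  m46 ⊆ 101110 [E]
  m56 ⊆ 1-1000,11100-
  m57 ⊆ 111--1,11100-
  m59 ⊆ -11-11,111--1
  m61 ⊆ 111--1 [E]
  m63 ⊆ -11-11,111--1
E = {-11-11, 0-1100, 00-101, 01-010, 010001, 1000-0, 101110, 111--1}
Petrick residual → 1-1000
Cover = bcef + a'cde'f' + a'b'de'f + a'bd'ef' + a'bc'd'e'f + acd'e'f' + ab'c'd'f' + ab'cdef' + abcf  |cover|=9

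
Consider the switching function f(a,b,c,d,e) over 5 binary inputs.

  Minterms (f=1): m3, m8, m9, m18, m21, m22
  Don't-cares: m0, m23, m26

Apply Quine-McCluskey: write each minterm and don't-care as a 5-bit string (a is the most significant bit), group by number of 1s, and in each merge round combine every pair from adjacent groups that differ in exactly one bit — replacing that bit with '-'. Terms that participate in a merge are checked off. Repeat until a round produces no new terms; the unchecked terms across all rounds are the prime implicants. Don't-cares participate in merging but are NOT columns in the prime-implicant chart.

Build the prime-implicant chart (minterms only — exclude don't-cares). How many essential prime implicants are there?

3

[col 0] 00000*, 00011, 01000*, 01001*, 10010*, 10101*, 10110*, 10111*, 11010*
[col 1] 0-000, 0100-, 1-010, 10-10, 101-1, 1011-
Prime implicants: 0-000, 00011, 0100-, 1-010, 10-10, 101-1, 1011-
PI chart (minterm → PIs covering it):
  3 | 00011  (sole → essential)
  8 | 0-000,0100-
  9 | 0100-  (sole → essential)
  18 | 1-010,10-10
  21 | 101-1  (sole → essential)
  22 | 10-10,1011-
Essential prime implicants: 00011, 0100-, 101-1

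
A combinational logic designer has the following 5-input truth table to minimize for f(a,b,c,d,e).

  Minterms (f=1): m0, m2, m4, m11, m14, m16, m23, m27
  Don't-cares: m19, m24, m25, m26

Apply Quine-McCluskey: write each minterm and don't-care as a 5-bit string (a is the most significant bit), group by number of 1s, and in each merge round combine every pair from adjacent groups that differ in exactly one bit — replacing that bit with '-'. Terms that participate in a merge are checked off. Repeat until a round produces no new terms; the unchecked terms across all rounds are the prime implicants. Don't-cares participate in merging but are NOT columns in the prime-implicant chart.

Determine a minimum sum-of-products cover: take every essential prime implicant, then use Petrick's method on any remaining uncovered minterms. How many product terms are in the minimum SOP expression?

Round 0: 00000✓ 00010✓ 00100✓ 01011✓ 01110 10000✓ 10011✓ 10111✓ 11000✓ 11001✓ 11010✓ 11011✓
Round 1: -0000 -1011 00-00 000-0 1-000 1-011 10-11 110-0✓ 110-1✓ 1100-✓ 1101-✓
Round 2: 110--
PIs = {-0000, -1011, 00-00, 000-0, 01110, 1-000, 1-011, 10-11, 110--}
Coverage chart:
  m0: -0000,00-00,000-0
  m2: 000-0 ←essential
  m4: 00-00 ←essential
  m11: -1011 ←essential
  m14: 01110 ←essential
  m16: -0000,1-000
  m23: 10-11 ←essential
  m27: -1011,1-011,110--
Essential: -1011, 00-00, 000-0, 01110, 10-11
Petrick residual → -0000
Min cover (6 terms): b'c'd'e' + bc'de + a'b'd'e' + a'b'c'e' + a'bcde' + ab'de

6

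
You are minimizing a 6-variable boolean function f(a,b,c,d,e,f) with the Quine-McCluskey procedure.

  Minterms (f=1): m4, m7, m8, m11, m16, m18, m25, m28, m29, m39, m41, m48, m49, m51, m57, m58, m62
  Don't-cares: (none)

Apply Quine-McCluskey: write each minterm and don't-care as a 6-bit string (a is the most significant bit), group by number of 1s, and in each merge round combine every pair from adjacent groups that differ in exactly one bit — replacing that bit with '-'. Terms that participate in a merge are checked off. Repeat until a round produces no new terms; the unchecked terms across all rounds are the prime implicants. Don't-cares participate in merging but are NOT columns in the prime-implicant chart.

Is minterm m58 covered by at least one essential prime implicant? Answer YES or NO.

YES

[col 0] 000100, 000111*, 001000, 001011, 010000*, 010010*, 011001*, 011100*, 011101*, 100111*, 101001*, 110000*, 110001*, 110011*, 111001*, 111010*, 111110*
[col 1] -00111, -10000, -11001, 0100-0, 011-01, 01110-, 1-1001, 11-001, 1100-1, 11000-, 111-10
Prime implicants: -00111, -10000, -11001, 000100, 001000, 001011, 0100-0, 011-01, 01110-, 1-1001, 11-001, 1100-1, 11000-, 111-10
PI chart (minterm → PIs covering it):
  4 | 000100  (sole → essential)
  7 | -00111  (sole → essential)
  8 | 001000  (sole → essential)
  11 | 001011  (sole → essential)
  16 | -10000,0100-0
  18 | 0100-0  (sole → essential)
  25 | -11001,011-01
  28 | 01110-  (sole → essential)
  29 | 011-01,01110-
  39 | -00111  (sole → essential)
  41 | 1-1001  (sole → essential)
  48 | -10000,11000-
  49 | 11-001,1100-1,11000-
  51 | 1100-1  (sole → essential)
  57 | -11001,1-1001,11-001
  58 | 111-10  (sole → essential)
  62 | 111-10  (sole → essential)
Essential prime implicants: -00111, 000100, 001000, 001011, 0100-0, 01110-, 1-1001, 1100-1, 111-10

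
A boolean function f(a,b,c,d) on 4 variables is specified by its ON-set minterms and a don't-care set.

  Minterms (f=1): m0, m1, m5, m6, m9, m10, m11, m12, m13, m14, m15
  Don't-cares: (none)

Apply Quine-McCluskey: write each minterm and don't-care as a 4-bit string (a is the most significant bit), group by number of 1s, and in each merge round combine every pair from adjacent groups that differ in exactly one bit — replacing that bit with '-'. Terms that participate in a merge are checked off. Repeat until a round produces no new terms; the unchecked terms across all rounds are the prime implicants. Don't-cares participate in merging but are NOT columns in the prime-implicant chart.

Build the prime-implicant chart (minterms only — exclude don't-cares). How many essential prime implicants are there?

5

Round 0: 0000✓ 0001✓ 0101✓ 0110✓ 1001✓ 1010✓ 1011✓ 1100✓ 1101✓ 1110✓ 1111✓
Round 1: -001✓ -101✓ -110 0-01✓ 000- 1-01✓ 1-10✓ 1-11✓ 10-1✓ 101-✓ 11-0✓ 11-1✓ 110-✓ 111-✓
Round 2: --01 1--1 1-1- 11--
PIs = {--01, -110, 000-, 1--1, 1-1-, 11--}
Coverage chart:
  m0: 000- ←essential
  m1: --01,000-
  m5: --01 ←essential
  m6: -110 ←essential
  m9: --01,1--1
  m10: 1-1- ←essential
  m11: 1--1,1-1-
  m12: 11-- ←essential
  m13: --01,1--1,11--
  m14: -110,1-1-,11--
  m15: 1--1,1-1-,11--
Essential: --01, -110, 000-, 1-1-, 11--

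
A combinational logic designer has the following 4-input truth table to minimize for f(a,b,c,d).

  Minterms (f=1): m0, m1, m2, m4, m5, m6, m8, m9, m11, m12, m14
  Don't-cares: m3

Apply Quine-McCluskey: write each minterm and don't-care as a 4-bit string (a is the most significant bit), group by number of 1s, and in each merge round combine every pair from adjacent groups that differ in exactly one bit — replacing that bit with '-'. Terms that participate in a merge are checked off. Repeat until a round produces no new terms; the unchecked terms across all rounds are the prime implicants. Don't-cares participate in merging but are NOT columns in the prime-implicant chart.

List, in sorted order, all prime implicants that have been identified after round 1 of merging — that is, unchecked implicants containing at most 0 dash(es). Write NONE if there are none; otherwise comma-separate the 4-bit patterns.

NONE

size-2^0 implicants → 0000(✓)  0001(✓)  0010(✓)  0011(✓)  0100(✓)  0101(✓)  0110(✓)  1000(✓)  1001(✓)  1011(✓)  1100(✓)  1110(✓)
size-2^1 implicants → -000(✓)  -001(✓)  -011(✓)  -100(✓)  -110(✓)  0-00(✓)  0-01(✓)  0-10(✓)  00-0(✓)  00-1(✓)  000-(✓)  001-(✓)  01-0(✓)  010-(✓)  1-00(✓)  10-1(✓)  100-(✓)  11-0(✓)
size-2^2 implicants → --00  -0-1  -00-  -1-0  0--0  0-0-  00--
Unchecked terms (primes): --00, -0-1, -00-, -1-0, 0--0, 0-0-, 00--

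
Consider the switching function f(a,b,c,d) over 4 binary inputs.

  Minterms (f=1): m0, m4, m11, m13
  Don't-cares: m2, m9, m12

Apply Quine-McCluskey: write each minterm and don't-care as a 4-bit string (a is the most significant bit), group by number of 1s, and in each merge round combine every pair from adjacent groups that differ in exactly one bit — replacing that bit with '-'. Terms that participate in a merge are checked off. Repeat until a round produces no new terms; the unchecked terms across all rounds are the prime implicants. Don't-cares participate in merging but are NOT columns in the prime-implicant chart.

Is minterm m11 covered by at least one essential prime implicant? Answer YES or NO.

size-2^0 implicants → 0000(✓)  0010(✓)  0100(✓)  1001(✓)  1011(✓)  1100(✓)  1101(✓)
size-2^1 implicants → -100  0-00  00-0  1-01  10-1  110-
Unchecked terms (primes): -100, 0-00, 00-0, 1-01, 10-1, 110-
Minterm coverage:
  m0 ⊆ 0-00,00-0
  m4 ⊆ -100,0-00
  m11 ⊆ 10-1 [E]
  m13 ⊆ 1-01,110-
E = {10-1}

YES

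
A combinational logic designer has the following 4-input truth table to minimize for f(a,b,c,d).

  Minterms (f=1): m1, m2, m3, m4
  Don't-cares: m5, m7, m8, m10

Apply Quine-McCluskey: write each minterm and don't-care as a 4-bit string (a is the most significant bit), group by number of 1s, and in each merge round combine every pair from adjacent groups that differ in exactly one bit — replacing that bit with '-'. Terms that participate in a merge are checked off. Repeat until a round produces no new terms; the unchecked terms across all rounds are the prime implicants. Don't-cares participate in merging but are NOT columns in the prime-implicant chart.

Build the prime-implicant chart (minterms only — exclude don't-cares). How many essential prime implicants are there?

2

size-2^0 implicants → 0001(✓)  0010(✓)  0011(✓)  0100(✓)  0101(✓)  0111(✓)  1000(✓)  1010(✓)
size-2^1 implicants → -010  0-01(✓)  0-11(✓)  00-1(✓)  001-  01-1(✓)  010-  10-0
size-2^2 implicants → 0--1
Unchecked terms (primes): -010, 0--1, 001-, 010-, 10-0
Minterm coverage:
  m1 ⊆ 0--1 [E]
  m2 ⊆ -010,001-
  m3 ⊆ 0--1,001-
  m4 ⊆ 010- [E]
E = {0--1, 010-}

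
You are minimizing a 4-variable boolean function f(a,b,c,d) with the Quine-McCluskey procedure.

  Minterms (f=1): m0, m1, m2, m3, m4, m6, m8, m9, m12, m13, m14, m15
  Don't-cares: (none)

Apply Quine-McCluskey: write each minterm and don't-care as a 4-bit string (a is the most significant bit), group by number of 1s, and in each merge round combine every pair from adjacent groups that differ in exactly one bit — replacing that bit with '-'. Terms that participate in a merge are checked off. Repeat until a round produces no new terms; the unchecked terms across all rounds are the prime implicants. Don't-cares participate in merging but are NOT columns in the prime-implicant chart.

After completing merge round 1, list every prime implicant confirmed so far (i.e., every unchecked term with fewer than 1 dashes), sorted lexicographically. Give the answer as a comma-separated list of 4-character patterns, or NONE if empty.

Round 0: 0000✓ 0001✓ 0010✓ 0011✓ 0100✓ 0110✓ 1000✓ 1001✓ 1100✓ 1101✓ 1110✓ 1111✓
Round 1: -000✓ -001✓ -100✓ -110✓ 0-00✓ 0-10✓ 00-0✓ 00-1✓ 000-✓ 001-✓ 01-0✓ 1-00✓ 1-01✓ 100-✓ 11-0✓ 11-1✓ 110-✓ 111-✓
Round 2: --00 -00- -1-0 0--0 00-- 1-0- 11--
PIs = {--00, -00-, -1-0, 0--0, 00--, 1-0-, 11--}

NONE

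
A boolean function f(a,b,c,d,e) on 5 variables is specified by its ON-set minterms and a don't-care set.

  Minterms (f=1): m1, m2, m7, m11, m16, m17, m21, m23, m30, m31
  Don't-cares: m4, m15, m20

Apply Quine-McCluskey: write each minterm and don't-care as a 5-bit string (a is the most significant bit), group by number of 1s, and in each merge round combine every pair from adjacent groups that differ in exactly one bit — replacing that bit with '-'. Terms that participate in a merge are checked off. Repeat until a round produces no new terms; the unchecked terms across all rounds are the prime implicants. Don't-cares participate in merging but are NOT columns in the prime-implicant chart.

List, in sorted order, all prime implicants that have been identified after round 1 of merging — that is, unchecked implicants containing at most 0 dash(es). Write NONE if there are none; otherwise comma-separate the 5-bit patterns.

size-2^0 implicants → 00001(✓)  00010  00100(✓)  00111(✓)  01011(✓)  01111(✓)  10000(✓)  10001(✓)  10100(✓)  10101(✓)  10111(✓)  11110(✓)  11111(✓)
size-2^1 implicants → -0001  -0100  -0111(✓)  -1111(✓)  0-111(✓)  01-11  1-111(✓)  10-00(✓)  10-01(✓)  1000-(✓)  101-1  1010-(✓)  1111-
size-2^2 implicants → --111  10-0-
Unchecked terms (primes): --111, -0001, -0100, 00010, 01-11, 10-0-, 101-1, 1111-

00010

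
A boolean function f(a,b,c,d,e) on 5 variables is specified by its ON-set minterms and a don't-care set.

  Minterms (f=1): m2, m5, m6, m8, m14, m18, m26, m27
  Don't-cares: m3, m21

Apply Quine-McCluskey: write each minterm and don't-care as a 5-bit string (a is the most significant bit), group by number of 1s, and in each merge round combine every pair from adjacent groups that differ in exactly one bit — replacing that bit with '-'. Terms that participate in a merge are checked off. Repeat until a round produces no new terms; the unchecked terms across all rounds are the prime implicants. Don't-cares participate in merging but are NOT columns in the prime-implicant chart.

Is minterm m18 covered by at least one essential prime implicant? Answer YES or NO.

NO

[col 0] 00010*, 00011*, 00101*, 00110*, 01000, 01110*, 10010*, 10101*, 11010*, 11011*
[col 1] -0010, -0101, 0-110, 00-10, 0001-, 1-010, 1101-
Prime implicants: -0010, -0101, 0-110, 00-10, 0001-, 01000, 1-010, 1101-
PI chart (minterm → PIs covering it):
  2 | -0010,00-10,0001-
  5 | -0101  (sole → essential)
  6 | 0-110,00-10
  8 | 01000  (sole → essential)
  14 | 0-110  (sole → essential)
  18 | -0010,1-010
  26 | 1-010,1101-
  27 | 1101-  (sole → essential)
Essential prime implicants: -0101, 0-110, 01000, 1101-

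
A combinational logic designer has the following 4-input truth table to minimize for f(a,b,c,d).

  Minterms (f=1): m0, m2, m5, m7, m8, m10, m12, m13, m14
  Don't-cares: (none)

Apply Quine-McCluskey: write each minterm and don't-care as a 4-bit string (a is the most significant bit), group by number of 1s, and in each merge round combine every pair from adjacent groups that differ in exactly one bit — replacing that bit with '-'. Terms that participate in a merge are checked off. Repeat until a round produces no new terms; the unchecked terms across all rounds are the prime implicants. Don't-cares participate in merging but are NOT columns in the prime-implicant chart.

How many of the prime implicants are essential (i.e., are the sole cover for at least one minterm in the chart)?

Round 0: 0000✓ 0010✓ 0101✓ 0111✓ 1000✓ 1010✓ 1100✓ 1101✓ 1110✓
Round 1: -000✓ -010✓ -101 00-0✓ 01-1 1-00✓ 1-10✓ 10-0✓ 11-0✓ 110-
Round 2: -0-0 1--0
PIs = {-0-0, -101, 01-1, 1--0, 110-}
Coverage chart:
  m0: -0-0 ←essential
  m2: -0-0 ←essential
  m5: -101,01-1
  m7: 01-1 ←essential
  m8: -0-0,1--0
  m10: -0-0,1--0
  m12: 1--0,110-
  m13: -101,110-
  m14: 1--0 ←essential
Essential: -0-0, 01-1, 1--0

3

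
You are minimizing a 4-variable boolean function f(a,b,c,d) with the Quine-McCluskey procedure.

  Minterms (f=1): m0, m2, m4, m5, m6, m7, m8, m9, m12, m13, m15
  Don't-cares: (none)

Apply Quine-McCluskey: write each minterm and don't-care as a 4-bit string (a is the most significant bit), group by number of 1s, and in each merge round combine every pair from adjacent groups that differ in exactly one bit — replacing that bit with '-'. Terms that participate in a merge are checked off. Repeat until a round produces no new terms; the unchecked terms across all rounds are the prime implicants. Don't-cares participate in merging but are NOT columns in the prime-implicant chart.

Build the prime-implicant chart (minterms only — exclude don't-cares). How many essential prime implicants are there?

[col 0] 0000*, 0010*, 0100*, 0101*, 0110*, 0111*, 1000*, 1001*, 1100*, 1101*, 1111*
[col 1] -000*, -100*, -101*, -111*, 0-00*, 0-10*, 00-0*, 01-0*, 01-1*, 010-*, 011-*, 1-00*, 1-01*, 100-*, 11-1*, 110-*
[col 2] --00, -1-1, -10-, 0--0, 01--, 1-0-
Prime implicants: --00, -1-1, -10-, 0--0, 01--, 1-0-
PI chart (minterm → PIs covering it):
  0 | --00,0--0
  2 | 0--0  (sole → essential)
  4 | --00,-10-,0--0,01--
  5 | -1-1,-10-,01--
  6 | 0--0,01--
  7 | -1-1,01--
  8 | --00,1-0-
  9 | 1-0-  (sole → essential)
  12 | --00,-10-,1-0-
  13 | -1-1,-10-,1-0-
  15 | -1-1  (sole → essential)
Essential prime implicants: -1-1, 0--0, 1-0-

3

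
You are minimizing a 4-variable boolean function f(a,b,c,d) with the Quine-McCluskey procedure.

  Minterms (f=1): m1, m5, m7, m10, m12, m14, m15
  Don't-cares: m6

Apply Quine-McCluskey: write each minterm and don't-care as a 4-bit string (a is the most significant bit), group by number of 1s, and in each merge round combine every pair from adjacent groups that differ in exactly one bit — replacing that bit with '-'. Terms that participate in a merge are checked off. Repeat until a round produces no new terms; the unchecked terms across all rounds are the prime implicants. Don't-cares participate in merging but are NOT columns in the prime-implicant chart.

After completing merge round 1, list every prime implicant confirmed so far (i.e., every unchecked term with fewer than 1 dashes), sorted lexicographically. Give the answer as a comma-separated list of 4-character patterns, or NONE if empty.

NONE

size-2^0 implicants → 0001(✓)  0101(✓)  0110(✓)  0111(✓)  1010(✓)  1100(✓)  1110(✓)  1111(✓)
size-2^1 implicants → -110(✓)  -111(✓)  0-01  01-1  011-(✓)  1-10  11-0  111-(✓)
size-2^2 implicants → -11-
Unchecked terms (primes): -11-, 0-01, 01-1, 1-10, 11-0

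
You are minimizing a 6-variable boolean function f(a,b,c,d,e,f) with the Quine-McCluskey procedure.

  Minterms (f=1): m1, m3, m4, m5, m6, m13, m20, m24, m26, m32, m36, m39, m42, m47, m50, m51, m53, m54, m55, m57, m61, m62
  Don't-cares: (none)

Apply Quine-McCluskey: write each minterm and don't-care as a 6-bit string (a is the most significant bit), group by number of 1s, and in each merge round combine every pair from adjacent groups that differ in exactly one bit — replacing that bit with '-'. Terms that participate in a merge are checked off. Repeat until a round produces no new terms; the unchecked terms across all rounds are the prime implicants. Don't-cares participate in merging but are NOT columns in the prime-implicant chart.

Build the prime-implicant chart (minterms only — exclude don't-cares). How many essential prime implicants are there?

[col 0] 000001*, 000011*, 000100*, 000101*, 000110*, 001101*, 010100*, 011000*, 011010*, 100000*, 100100*, 100111*, 101010, 101111*, 110010*, 110011*, 110101*, 110110*, 110111*, 111001*, 111101*, 111110*
[col 1] -00100, 0-0100, 00-101, 000-01, 0000-1, 0001-0, 00010-, 0110-0, 1-0111, 10-111, 100-00, 11-101, 11-110, 110-10*, 110-11*, 11001-*, 1101-1, 11011-*, 111-01
[col 2] 110-1-
Prime implicants: -00100, 0-0100, 00-101, 000-01, 0000-1, 0001-0, 00010-, 0110-0, 1-0111, 10-111, 100-00, 101010, 11-101, 11-110, 110-1-, 1101-1, 111-01
PI chart (minterm → PIs covering it):
  1 | 000-01,0000-1
  3 | 0000-1  (sole → essential)
  4 | -00100,0-0100,0001-0,00010-
  5 | 00-101,000-01,00010-
  6 | 0001-0  (sole → essential)
  13 | 00-101  (sole → essential)
  20 | 0-0100  (sole → essential)
  24 | 0110-0  (sole → essential)
  26 | 0110-0  (sole → essential)
  32 | 100-00  (sole → essential)
  36 | -00100,100-00
  39 | 1-0111,10-111
  42 | 101010  (sole → essential)
  47 | 10-111  (sole → essential)
  50 | 110-1-  (sole → essential)
  51 | 110-1-  (sole → essential)
  53 | 11-101,1101-1
  54 | 11-110,110-1-
  55 | 1-0111,110-1-,1101-1
  57 | 111-01  (sole → essential)
  61 | 11-101,111-01
  62 | 11-110  (sole → essential)
Essential prime implicants: 0-0100, 00-101, 0000-1, 0001-0, 0110-0, 10-111, 100-00, 101010, 11-110, 110-1-, 111-01

11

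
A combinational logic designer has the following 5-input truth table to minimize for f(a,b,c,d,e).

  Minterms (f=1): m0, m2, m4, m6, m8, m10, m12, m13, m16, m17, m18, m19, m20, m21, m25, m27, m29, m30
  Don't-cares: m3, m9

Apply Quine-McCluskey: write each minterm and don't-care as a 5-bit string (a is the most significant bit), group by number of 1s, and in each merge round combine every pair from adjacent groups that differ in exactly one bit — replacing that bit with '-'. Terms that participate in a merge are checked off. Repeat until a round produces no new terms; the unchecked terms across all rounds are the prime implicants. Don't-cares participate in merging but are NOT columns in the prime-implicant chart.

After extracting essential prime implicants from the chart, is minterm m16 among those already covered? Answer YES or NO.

size-2^0 implicants → 00000(✓)  00010(✓)  00011(✓)  00100(✓)  00110(✓)  01000(✓)  01001(✓)  01010(✓)  01100(✓)  01101(✓)  10000(✓)  10001(✓)  10010(✓)  10011(✓)  10100(✓)  10101(✓)  11001(✓)  11011(✓)  11101(✓)  11110
size-2^1 implicants → -0000(✓)  -0010(✓)  -0011(✓)  -0100(✓)  -1001(✓)  -1101(✓)  0-000(✓)  0-010(✓)  0-100(✓)  00-00(✓)  00-10(✓)  000-0(✓)  0001-(✓)  001-0(✓)  01-00(✓)  01-01(✓)  010-0(✓)  0100-(✓)  0110-(✓)  1-001(✓)  1-011(✓)  1-101(✓)  10-00(✓)  10-01(✓)  100-0(✓)  100-1(✓)  1000-(✓)  1001-(✓)  1010-(✓)  11-01(✓)  110-1(✓)
size-2^2 implicants → -0-00  -00-0  -001-  -1-01  0--00  0-0-0  00--0  01-0-  1--01  1-0-1  10-0-  100--
Unchecked terms (primes): -0-00, -00-0, -001-, -1-01, 0--00, 0-0-0, 00--0, 01-0-, 1--01, 1-0-1, 10-0-, 100--, 11110
Minterm coverage:
  m0 ⊆ -0-00,-00-0,0--00,0-0-0,00--0
  m2 ⊆ -00-0,-001-,0-0-0,00--0
  m4 ⊆ -0-00,0--00,00--0
  m6 ⊆ 00--0 [E]
  m8 ⊆ 0--00,0-0-0,01-0-
  m10 ⊆ 0-0-0 [E]
  m12 ⊆ 0--00,01-0-
  m13 ⊆ -1-01,01-0-
  m16 ⊆ -0-00,-00-0,10-0-,100--
  m17 ⊆ 1--01,1-0-1,10-0-,100--
  m18 ⊆ -00-0,-001-,100--
  m19 ⊆ -001-,1-0-1,100--
  m20 ⊆ -0-00,10-0-
  m21 ⊆ 1--01,10-0-
  m25 ⊆ -1-01,1--01,1-0-1
  m27 ⊆ 1-0-1 [E]
  m29 ⊆ -1-01,1--01
  m30 ⊆ 11110 [E]
E = {0-0-0, 00--0, 1-0-1, 11110}

NO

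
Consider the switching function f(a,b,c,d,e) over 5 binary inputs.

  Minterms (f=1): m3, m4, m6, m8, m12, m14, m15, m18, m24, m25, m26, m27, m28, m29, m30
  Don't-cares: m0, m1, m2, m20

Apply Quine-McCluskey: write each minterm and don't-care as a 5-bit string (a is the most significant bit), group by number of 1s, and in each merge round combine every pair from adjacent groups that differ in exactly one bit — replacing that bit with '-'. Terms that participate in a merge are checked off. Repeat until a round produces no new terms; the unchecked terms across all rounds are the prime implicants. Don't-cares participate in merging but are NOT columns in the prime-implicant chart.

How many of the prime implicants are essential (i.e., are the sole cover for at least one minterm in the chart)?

4

[col 0] 00000*, 00001*, 00010*, 00011*, 00100*, 00110*, 01000*, 01100*, 01110*, 01111*, 10010*, 10100*, 11000*, 11001*, 11010*, 11011*, 11100*, 11101*, 11110*
[col 1] -0010, -0100*, -1000*, -1100*, -1110*, 0-000*, 0-100*, 0-110*, 00-00*, 00-10*, 000-0*, 000-1*, 0000-*, 0001-*, 001-0*, 01-00*, 011-0*, 0111-, 1-010, 1-100*, 11-00*, 11-01*, 11-10*, 110-0*, 110-1*, 1100-*, 1101-*, 111-0*, 1110-*
[col 2] --100, -1-00, -11-0, 0--00, 0-1-0, 00--0, 000--, 11--0, 11-0-, 110--
Prime implicants: --100, -0010, -1-00, -11-0, 0--00, 0-1-0, 00--0, 000--, 0111-, 1-010, 11--0, 11-0-, 110--
PI chart (minterm → PIs covering it):
  3 | 000--  (sole → essential)
  4 | --100,0--00,0-1-0,00--0
  6 | 0-1-0,00--0
  8 | -1-00,0--00
  12 | --100,-1-00,-11-0,0--00,0-1-0
  14 | -11-0,0-1-0,0111-
  15 | 0111-  (sole → essential)
  18 | -0010,1-010
  24 | -1-00,11--0,11-0-,110--
  25 | 11-0-,110--
  26 | 1-010,11--0,110--
  27 | 110--  (sole → essential)
  28 | --100,-1-00,-11-0,11--0,11-0-
  29 | 11-0-  (sole → essential)
  30 | -11-0,11--0
Essential prime implicants: 000--, 0111-, 11-0-, 110--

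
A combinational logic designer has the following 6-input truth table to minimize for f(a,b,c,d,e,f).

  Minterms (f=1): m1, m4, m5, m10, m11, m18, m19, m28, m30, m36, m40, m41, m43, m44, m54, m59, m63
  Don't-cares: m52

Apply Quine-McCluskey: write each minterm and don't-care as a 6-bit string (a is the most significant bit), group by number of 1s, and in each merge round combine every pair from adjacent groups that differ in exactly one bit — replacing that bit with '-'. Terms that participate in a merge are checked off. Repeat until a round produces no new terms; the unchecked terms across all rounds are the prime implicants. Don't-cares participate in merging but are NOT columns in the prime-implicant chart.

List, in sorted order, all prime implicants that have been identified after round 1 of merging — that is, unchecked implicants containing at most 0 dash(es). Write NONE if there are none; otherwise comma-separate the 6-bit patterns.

NONE

Round 0: 000001✓ 000100✓ 000101✓ 001010✓ 001011✓ 010010✓ 010011✓ 011100✓ 011110✓ 100100✓ 101000✓ 101001✓ 101011✓ 101100✓ 110100✓ 110110✓ 111011✓ 111111✓
Round 1: -00100 -01011 000-01 00010- 00101- 01001- 0111-0 1-0100 1-1011 10-100 101-00 1010-1 10100- 1101-0 111-11
PIs = {-00100, -01011, 000-01, 00010-, 00101-, 01001-, 0111-0, 1-0100, 1-1011, 10-100, 101-00, 1010-1, 10100-, 1101-0, 111-11}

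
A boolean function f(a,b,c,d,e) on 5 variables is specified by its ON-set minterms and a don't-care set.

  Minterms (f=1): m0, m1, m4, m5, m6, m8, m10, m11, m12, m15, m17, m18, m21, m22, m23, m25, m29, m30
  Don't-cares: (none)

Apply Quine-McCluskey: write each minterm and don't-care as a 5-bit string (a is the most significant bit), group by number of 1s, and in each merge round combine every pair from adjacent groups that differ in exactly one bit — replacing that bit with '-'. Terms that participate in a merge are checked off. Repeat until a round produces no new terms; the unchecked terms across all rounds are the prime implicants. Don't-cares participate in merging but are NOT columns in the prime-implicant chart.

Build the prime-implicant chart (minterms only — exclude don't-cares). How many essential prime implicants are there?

size-2^0 implicants → 00000(✓)  00001(✓)  00100(✓)  00101(✓)  00110(✓)  01000(✓)  01010(✓)  01011(✓)  01100(✓)  01111(✓)  10001(✓)  10010(✓)  10101(✓)  10110(✓)  10111(✓)  11001(✓)  11101(✓)  11110(✓)
size-2^1 implicants → -0001(✓)  -0101(✓)  -0110  0-000(✓)  0-100(✓)  00-00(✓)  00-01(✓)  0000-(✓)  001-0  0010-(✓)  01-00(✓)  01-11  010-0  0101-  1-001(✓)  1-101(✓)  1-110  10-01(✓)  10-10  101-1  1011-  11-01(✓)
size-2^2 implicants → -0-01  0--00  00-0-  1--01
Unchecked terms (primes): -0-01, -0110, 0--00, 00-0-, 001-0, 01-11, 010-0, 0101-, 1--01, 1-110, 10-10, 101-1, 1011-
Minterm coverage:
  m0 ⊆ 0--00,00-0-
  m1 ⊆ -0-01,00-0-
  m4 ⊆ 0--00,00-0-,001-0
  m5 ⊆ -0-01,00-0-
  m6 ⊆ -0110,001-0
  m8 ⊆ 0--00,010-0
  m10 ⊆ 010-0,0101-
  m11 ⊆ 01-11,0101-
  m12 ⊆ 0--00 [E]
  m15 ⊆ 01-11 [E]
  m17 ⊆ -0-01,1--01
  m18 ⊆ 10-10 [E]
  m21 ⊆ -0-01,1--01,101-1
  m22 ⊆ -0110,1-110,10-10,1011-
  m23 ⊆ 101-1,1011-
  m25 ⊆ 1--01 [E]
  m29 ⊆ 1--01 [E]
  m30 ⊆ 1-110 [E]
E = {0--00, 01-11, 1--01, 1-110, 10-10}

5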